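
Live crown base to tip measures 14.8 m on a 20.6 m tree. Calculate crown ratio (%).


Formula: Crown Ratio = (Crown Length / Total Height) * 100
CR = (14.8 m / 20.6 m) * 100
CR = 0.7184 * 100 = 71.8%

71.8


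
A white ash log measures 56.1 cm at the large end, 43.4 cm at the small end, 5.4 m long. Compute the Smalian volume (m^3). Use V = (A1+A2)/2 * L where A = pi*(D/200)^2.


Smalian: V = (A1 + A2)/2 * L,  A = pi*(D/200)^2
A1 = pi*(56.1/200)^2 = 0.247181 m^2
A2 = pi*(43.4/200)^2 = 0.147934 m^2
V = (0.247181+0.147934)/2*5.4 = 1.0668 m^3

1.0668


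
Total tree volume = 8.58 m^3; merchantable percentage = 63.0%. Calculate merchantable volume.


Formula: MV = V_total * (merchantable_pct / 100)
Merchantable fraction = 63.0% / 100 = 0.63
MV = 8.58 m^3 * 0.63 = 5.405 m^3

5.405


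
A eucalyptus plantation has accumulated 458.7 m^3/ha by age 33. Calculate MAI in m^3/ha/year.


Formula: MAI = Total Volume / Stand Age
MAI = 458.7 m^3/ha / 33 years
MAI = 13.9 m^3/ha/year

13.9


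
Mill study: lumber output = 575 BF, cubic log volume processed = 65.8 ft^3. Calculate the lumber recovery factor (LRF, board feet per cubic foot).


Formula: LRF = Lumber Output (BF) / Log Input (ft^3)
LRF = 575 BF / 65.8 ft^3
LRF = 8.74 BF/ft^3

8.74


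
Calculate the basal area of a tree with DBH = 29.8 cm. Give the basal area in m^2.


Formula: BA = pi * (DBH/2)^2 / 10000  (cm^2 to m^2)
Radius = DBH/2 = 29.8/2 = 14.9 cm
BA = pi * 14.9^2 / 10000
   = 697.465 cm^2 / 10000
   = 0.0697 m^2

0.0697


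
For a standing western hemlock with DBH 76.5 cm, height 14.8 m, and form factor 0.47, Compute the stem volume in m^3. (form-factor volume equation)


Formula: V = pi * (DBH/200)^2 * H * ff
Radius = DBH/200 = 76.5/200 = 0.3825 m
Radius^2 = 0.3825^2 = 0.14630625 m^2
V = pi * 0.14630625 * 14.8 * 0.47
V = 3.197 m^3

3.197


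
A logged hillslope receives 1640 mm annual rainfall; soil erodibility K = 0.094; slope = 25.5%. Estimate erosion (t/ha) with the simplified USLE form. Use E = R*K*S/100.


Formula: E = R * K * S / 100  (simplified USLE)
R * K = 1640 * 0.094 = 154.16
E = 154.16 * 25.5 / 100 = 39.31 t/ha

39.31


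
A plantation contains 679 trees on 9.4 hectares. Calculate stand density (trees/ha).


Formula: Stand Density = N_trees / Area_ha
Density = 679 trees / 9.4 ha
Density = 72 trees/ha

72


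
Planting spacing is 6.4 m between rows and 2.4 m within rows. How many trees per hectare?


Formula: TPH = 10000 m^2/ha / (spacing_x * spacing_y)
Area per tree = 6.4 m * 2.4 m = 15.36 m^2
TPH = 10000 / 15.36 = 651 trees/ha

651


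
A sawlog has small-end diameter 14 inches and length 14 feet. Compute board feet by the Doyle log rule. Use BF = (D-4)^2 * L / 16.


Doyle: BF = (D - 4)^2 * L / 16
Adjusted diameter = 14 - 4 = 10 in
(D-4)^2 = 10^2 = 100
BF = 100 * 14 / 16 = 88 BF

88


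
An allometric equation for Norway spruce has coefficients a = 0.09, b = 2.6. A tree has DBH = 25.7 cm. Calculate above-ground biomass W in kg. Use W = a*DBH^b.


Formula: W = a * DBH^b  (allometric power law)
DBH^b = 25.7^2.6 = 4632.6141
W = 0.09 * 4632.6141 = 416.9 kg

416.9


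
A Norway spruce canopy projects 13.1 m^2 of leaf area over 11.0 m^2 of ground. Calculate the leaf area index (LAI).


Formula: LAI = total leaf area / ground area  (dimensionless)
LAI = 13.1 m^2 / 11.0 m^2
LAI = 1.19

1.19


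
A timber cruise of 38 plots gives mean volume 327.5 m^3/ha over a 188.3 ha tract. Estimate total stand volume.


Formula: Total Volume = Mean Volume per ha * Total Area
Total Volume = 327.5 m^3/ha * 188.3 ha
Total Volume = 61668 m^3

61668


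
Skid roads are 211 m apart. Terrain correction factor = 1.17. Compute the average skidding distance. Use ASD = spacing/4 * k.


Formula: ASD = (spacing / 4) * correction
Uncorrected distance = spacing / 4 = 211 / 4 = 52.75 m
ASD = 52.75 * 1.17 = 62 m

62


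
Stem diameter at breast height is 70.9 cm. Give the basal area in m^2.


Formula: BA = pi * (DBH/2)^2 / 10000  (cm^2 to m^2)
Radius = DBH/2 = 70.9/2 = 35.45 cm
BA = pi * 35.45^2 / 10000
   = 3948.0473 cm^2 / 10000
   = 0.3948 m^2

0.3948


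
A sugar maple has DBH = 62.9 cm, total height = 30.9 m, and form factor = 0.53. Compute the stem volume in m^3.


Formula: V = pi * (DBH/200)^2 * H * ff
Radius = DBH/200 = 62.9/200 = 0.3145 m
Radius^2 = 0.3145^2 = 0.09891025 m^2
V = pi * 0.09891025 * 30.9 * 0.53
V = 5.089 m^3

5.089


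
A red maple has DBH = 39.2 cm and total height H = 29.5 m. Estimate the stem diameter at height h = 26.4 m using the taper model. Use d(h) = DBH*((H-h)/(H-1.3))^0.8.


Taper: d(h) = DBH * ((H - h) / (H - 1.3))^0.8
Numerator = H - h = 29.5 - 26.4 = 3.1 m
Denominator = H - 1.3 = 29.5 - 1.3 = 28.2 m
Ratio = 3.1 / 28.2 = 0.10993
d = 39.2 * 0.10993^0.8 = 6.7 cm

6.7


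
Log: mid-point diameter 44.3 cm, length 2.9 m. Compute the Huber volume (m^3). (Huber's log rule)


Huber: V = Am * L,  Am = pi*(Dm/200)^2
Am = pi*(44.3/200)^2 = 0.154134 m^2
V = 0.154134*2.9 = 0.447 m^3

0.447


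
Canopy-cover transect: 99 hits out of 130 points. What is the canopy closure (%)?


Formula: Canopy closure = covered points / total points * 100
Closure = 99 / 130 * 100
Closure = 0.7615 * 100 = 76.2%

76.2


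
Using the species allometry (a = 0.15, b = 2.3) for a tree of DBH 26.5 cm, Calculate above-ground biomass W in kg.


Formula: W = a * DBH^b  (allometric power law)
DBH^b = 26.5^2.3 = 1877.0053
W = 0.15 * 1877.0053 = 281.6 kg

281.6


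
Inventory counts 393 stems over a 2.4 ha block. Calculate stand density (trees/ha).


Formula: Stand Density = N_trees / Area_ha
Density = 393 trees / 2.4 ha
Density = 164 trees/ha

164


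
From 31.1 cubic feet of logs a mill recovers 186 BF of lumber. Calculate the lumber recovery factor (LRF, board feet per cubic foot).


Formula: LRF = Lumber Output (BF) / Log Input (ft^3)
LRF = 186 BF / 31.1 ft^3
LRF = 5.98 BF/ft^3

5.98


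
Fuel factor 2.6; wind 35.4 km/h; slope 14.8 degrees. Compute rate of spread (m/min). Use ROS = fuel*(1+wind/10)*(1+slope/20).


Formula: ROS = fuel * (1 + wind/10) * (1 + slope/20)
Wind factor = 1 + 35.4/10 = 4.54
Slope factor = 1 + 14.8/20 = 1.74
ROS = 2.6 * 4.54 * 1.74 = 20.54 m/min

20.54


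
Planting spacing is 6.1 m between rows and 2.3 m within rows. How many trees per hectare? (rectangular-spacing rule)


Formula: TPH = 10000 m^2/ha / (spacing_x * spacing_y)
Area per tree = 6.1 m * 2.3 m = 14.03 m^2
TPH = 10000 / 14.03 = 713 trees/ha

713


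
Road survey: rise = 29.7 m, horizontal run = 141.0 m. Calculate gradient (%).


Formula: Gradient = rise / run * 100
Gradient = 29.7 / 141.0 * 100 = 21.1%

21.1


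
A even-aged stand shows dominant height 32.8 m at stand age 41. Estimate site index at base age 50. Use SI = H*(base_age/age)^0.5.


Formula: SI = H_dom * (base_age / age)^0.5
Age ratio = 50 / 41 = 1.21951
sqrt(age_ratio) = 1.10432
SI = 32.8 * 1.10432 = 36.2 m

36.2


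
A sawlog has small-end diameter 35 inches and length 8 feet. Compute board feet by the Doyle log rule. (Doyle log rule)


Doyle: BF = (D - 4)^2 * L / 16
Adjusted diameter = 35 - 4 = 31 in
(D-4)^2 = 31^2 = 961
BF = 961 * 8 / 16 = 481 BF

481


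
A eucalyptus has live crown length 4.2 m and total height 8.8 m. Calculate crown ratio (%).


Formula: Crown Ratio = (Crown Length / Total Height) * 100
CR = (4.2 m / 8.8 m) * 100
CR = 0.4773 * 100 = 47.7%

47.7


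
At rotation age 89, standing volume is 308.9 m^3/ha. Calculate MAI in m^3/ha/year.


Formula: MAI = Total Volume / Stand Age
MAI = 308.9 m^3/ha / 89 years
MAI = 3.47 m^3/ha/year

3.47


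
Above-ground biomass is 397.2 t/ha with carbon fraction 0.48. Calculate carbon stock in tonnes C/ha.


Formula: Carbon Stock = Biomass * Carbon Fraction
C = 397.2 t/ha * 0.48
C = 190.7 t C/ha

190.7


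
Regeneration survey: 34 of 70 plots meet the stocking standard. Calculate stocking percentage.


Formula: Stocking % = stocked plots / total plots * 100
Stocking = 34 / 70 * 100
Stocking = 0.4857 * 100 = 48.6%

48.6


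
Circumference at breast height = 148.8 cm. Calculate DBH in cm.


Formula: DBH = C / pi
DBH = 148.8 / pi
pi = 3.14159...
DBH = 47.4 cm

47.4


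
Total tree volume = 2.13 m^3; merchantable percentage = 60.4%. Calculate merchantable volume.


Formula: MV = V_total * (merchantable_pct / 100)
Merchantable fraction = 60.4% / 100 = 0.604
MV = 2.13 m^3 * 0.604 = 1.287 m^3

1.287


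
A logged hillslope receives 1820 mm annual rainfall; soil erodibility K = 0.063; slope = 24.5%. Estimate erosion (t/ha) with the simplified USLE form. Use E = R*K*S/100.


Formula: E = R * K * S / 100  (simplified USLE)
R * K = 1820 * 0.063 = 114.66
E = 114.66 * 24.5 / 100 = 28.09 t/ha

28.09


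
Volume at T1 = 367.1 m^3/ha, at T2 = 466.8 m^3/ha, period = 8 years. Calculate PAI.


Formula: PAI = (V_T2 - V_T1) / (T2 - T1)
Volume increment = 466.8 - 367.1 = 99.7 m^3/ha
PAI = 99.7 / 8 = 12.46 m^3/ha/year

12.46


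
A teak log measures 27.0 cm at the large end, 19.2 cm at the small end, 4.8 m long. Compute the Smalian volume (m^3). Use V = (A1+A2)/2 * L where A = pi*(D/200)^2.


Smalian: V = (A1 + A2)/2 * L,  A = pi*(D/200)^2
A1 = pi*(27.0/200)^2 = 0.057256 m^2
A2 = pi*(19.2/200)^2 = 0.028953 m^2
V = (0.057256+0.028953)/2*4.8 = 0.2069 m^3

0.2069


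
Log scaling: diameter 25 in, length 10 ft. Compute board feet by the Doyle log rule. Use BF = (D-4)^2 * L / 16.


Doyle: BF = (D - 4)^2 * L / 16
Adjusted diameter = 25 - 4 = 21 in
(D-4)^2 = 21^2 = 441
BF = 441 * 10 / 16 = 276 BF

276


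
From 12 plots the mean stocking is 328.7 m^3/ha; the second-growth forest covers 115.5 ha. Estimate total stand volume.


Formula: Total Volume = Mean Volume per ha * Total Area
Total Volume = 328.7 m^3/ha * 115.5 ha
Total Volume = 37965 m^3

37965


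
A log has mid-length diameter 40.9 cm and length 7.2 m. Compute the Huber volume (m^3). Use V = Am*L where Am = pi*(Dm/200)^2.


Huber: V = Am * L,  Am = pi*(Dm/200)^2
Am = pi*(40.9/200)^2 = 0.131382 m^2
V = 0.131382*7.2 = 0.946 m^3

0.946


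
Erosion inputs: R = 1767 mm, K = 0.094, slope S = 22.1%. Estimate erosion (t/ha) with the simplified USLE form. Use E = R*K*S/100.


Formula: E = R * K * S / 100  (simplified USLE)
R * K = 1767 * 0.094 = 166.098
E = 166.098 * 22.1 / 100 = 36.71 t/ha

36.71


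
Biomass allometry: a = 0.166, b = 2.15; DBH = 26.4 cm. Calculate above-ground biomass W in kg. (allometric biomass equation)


Formula: W = a * DBH^b  (allometric power law)
DBH^b = 26.4^2.15 = 1138.8026
W = 0.166 * 1138.8026 = 189.0 kg

189.0


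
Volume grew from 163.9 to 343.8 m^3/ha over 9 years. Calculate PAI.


Formula: PAI = (V_T2 - V_T1) / (T2 - T1)
Volume increment = 343.8 - 163.9 = 179.9 m^3/ha
PAI = 179.9 / 9 = 19.99 m^3/ha/year

19.99


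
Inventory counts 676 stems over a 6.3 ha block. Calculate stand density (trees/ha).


Formula: Stand Density = N_trees / Area_ha
Density = 676 trees / 6.3 ha
Density = 107 trees/ha

107


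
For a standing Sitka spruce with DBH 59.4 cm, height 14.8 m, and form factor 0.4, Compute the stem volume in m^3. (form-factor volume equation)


Formula: V = pi * (DBH/200)^2 * H * ff
Radius = DBH/200 = 59.4/200 = 0.297 m
Radius^2 = 0.297^2 = 0.088209 m^2
V = pi * 0.088209 * 14.8 * 0.4
V = 1.641 m^3

1.641


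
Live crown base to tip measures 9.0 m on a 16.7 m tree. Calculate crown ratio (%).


Formula: Crown Ratio = (Crown Length / Total Height) * 100
CR = (9.0 m / 16.7 m) * 100
CR = 0.5389 * 100 = 53.9%

53.9


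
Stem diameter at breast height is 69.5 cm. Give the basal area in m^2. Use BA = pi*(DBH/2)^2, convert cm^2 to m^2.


Formula: BA = pi * (DBH/2)^2 / 10000  (cm^2 to m^2)
Radius = DBH/2 = 69.5/2 = 34.75 cm
BA = pi * 34.75^2 / 10000
   = 3793.6695 cm^2 / 10000
   = 0.3794 m^2

0.3794


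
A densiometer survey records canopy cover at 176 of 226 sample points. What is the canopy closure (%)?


Formula: Canopy closure = covered points / total points * 100
Closure = 176 / 226 * 100
Closure = 0.7788 * 100 = 77.9%

77.9


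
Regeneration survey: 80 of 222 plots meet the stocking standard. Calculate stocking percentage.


Formula: Stocking % = stocked plots / total plots * 100
Stocking = 80 / 222 * 100
Stocking = 0.3604 * 100 = 36.0%

36.0


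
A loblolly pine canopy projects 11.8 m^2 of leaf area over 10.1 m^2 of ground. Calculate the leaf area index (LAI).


Formula: LAI = total leaf area / ground area  (dimensionless)
LAI = 11.8 m^2 / 10.1 m^2
LAI = 1.17

1.17


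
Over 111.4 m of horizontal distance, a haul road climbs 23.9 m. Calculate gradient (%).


Formula: Gradient = rise / run * 100
Gradient = 23.9 / 111.4 * 100 = 21.5%

21.5


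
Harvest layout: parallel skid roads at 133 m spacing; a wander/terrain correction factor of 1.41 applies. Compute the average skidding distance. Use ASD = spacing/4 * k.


Formula: ASD = (spacing / 4) * correction
Uncorrected distance = spacing / 4 = 133 / 4 = 33.25 m
ASD = 33.25 * 1.41 = 47 m

47


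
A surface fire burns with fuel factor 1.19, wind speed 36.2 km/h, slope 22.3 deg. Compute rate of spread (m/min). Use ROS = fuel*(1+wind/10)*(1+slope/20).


Formula: ROS = fuel * (1 + wind/10) * (1 + slope/20)
Wind factor = 1 + 36.2/10 = 4.62
Slope factor = 1 + 22.3/20 = 2.115
ROS = 1.19 * 4.62 * 2.115 = 11.63 m/min

11.63


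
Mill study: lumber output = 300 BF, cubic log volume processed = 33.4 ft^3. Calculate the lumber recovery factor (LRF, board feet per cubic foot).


Formula: LRF = Lumber Output (BF) / Log Input (ft^3)
LRF = 300 BF / 33.4 ft^3
LRF = 8.98 BF/ft^3

8.98


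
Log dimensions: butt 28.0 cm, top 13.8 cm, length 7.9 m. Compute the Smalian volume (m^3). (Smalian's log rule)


Smalian: V = (A1 + A2)/2 * L,  A = pi*(D/200)^2
A1 = pi*(28.0/200)^2 = 0.061575 m^2
A2 = pi*(13.8/200)^2 = 0.014957 m^2
V = (0.061575+0.014957)/2*7.9 = 0.3023 m^3

0.3023


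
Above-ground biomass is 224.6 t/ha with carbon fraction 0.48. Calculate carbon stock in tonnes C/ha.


Formula: Carbon Stock = Biomass * Carbon Fraction
C = 224.6 t/ha * 0.48
C = 107.8 t C/ha

107.8


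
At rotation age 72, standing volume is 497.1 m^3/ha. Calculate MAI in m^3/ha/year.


Formula: MAI = Total Volume / Stand Age
MAI = 497.1 m^3/ha / 72 years
MAI = 6.9 m^3/ha/year

6.9


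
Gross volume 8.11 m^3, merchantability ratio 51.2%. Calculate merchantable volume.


Formula: MV = V_total * (merchantable_pct / 100)
Merchantable fraction = 51.2% / 100 = 0.512
MV = 8.11 m^3 * 0.512 = 4.152 m^3

4.152


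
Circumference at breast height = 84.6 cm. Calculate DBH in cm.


Formula: DBH = C / pi
DBH = 84.6 / pi
pi = 3.14159...
DBH = 26.9 cm

26.9


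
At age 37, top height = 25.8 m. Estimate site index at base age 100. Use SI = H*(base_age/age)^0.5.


Formula: SI = H_dom * (base_age / age)^0.5
Age ratio = 100 / 37 = 2.7027
sqrt(age_ratio) = 1.64399
SI = 25.8 * 1.64399 = 42.4 m

42.4


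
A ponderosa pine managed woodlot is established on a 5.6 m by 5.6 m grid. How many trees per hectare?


Formula: TPH = 10000 m^2/ha / (spacing_x * spacing_y)
Area per tree = 5.6 m * 5.6 m = 31.36 m^2
TPH = 10000 / 31.36 = 319 trees/ha

319


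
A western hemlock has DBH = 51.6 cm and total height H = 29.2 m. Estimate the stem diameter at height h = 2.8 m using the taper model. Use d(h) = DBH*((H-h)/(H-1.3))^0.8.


Taper: d(h) = DBH * ((H - h) / (H - 1.3))^0.8
Numerator = H - h = 29.2 - 2.8 = 26.4 m
Denominator = H - 1.3 = 29.2 - 1.3 = 27.9 m
Ratio = 26.4 / 27.9 = 0.94624
d = 51.6 * 0.94624^0.8 = 49.4 cm

49.4


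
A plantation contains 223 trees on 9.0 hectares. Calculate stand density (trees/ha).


Formula: Stand Density = N_trees / Area_ha
Density = 223 trees / 9.0 ha
Density = 25 trees/ha

25


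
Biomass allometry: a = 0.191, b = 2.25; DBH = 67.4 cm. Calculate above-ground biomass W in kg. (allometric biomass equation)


Formula: W = a * DBH^b  (allometric power law)
DBH^b = 67.4^2.25 = 13016.2166
W = 0.191 * 13016.2166 = 2486.1 kg

2486.1


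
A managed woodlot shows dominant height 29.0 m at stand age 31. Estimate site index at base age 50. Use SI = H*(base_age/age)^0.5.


Formula: SI = H_dom * (base_age / age)^0.5
Age ratio = 50 / 31 = 1.6129
sqrt(age_ratio) = 1.27
SI = 29.0 * 1.27 = 36.8 m

36.8


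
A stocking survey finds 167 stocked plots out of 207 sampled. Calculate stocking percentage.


Formula: Stocking % = stocked plots / total plots * 100
Stocking = 167 / 207 * 100
Stocking = 0.8068 * 100 = 80.7%

80.7


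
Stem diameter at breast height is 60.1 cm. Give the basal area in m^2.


Formula: BA = pi * (DBH/2)^2 / 10000  (cm^2 to m^2)
Radius = DBH/2 = 60.1/2 = 30.05 cm
BA = pi * 30.05^2 / 10000
   = 2836.866 cm^2 / 10000
   = 0.2837 m^2

0.2837


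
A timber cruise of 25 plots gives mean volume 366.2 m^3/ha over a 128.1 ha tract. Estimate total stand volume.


Formula: Total Volume = Mean Volume per ha * Total Area
Total Volume = 366.2 m^3/ha * 128.1 ha
Total Volume = 46910 m^3

46910


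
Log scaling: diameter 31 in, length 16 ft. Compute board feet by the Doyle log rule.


Doyle: BF = (D - 4)^2 * L / 16
Adjusted diameter = 31 - 4 = 27 in
(D-4)^2 = 27^2 = 729
BF = 729 * 16 / 16 = 729 BF

729


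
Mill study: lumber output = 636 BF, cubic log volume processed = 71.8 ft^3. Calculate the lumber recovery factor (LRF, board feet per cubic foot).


Formula: LRF = Lumber Output (BF) / Log Input (ft^3)
LRF = 636 BF / 71.8 ft^3
LRF = 8.86 BF/ft^3

8.86


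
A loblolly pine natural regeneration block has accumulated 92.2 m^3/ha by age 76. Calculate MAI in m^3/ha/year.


Formula: MAI = Total Volume / Stand Age
MAI = 92.2 m^3/ha / 76 years
MAI = 1.21 m^3/ha/year

1.21


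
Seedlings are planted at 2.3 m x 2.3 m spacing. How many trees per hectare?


Formula: TPH = 10000 m^2/ha / (spacing_x * spacing_y)
Area per tree = 2.3 m * 2.3 m = 5.29 m^2
TPH = 10000 / 5.29 = 1890 trees/ha

1890


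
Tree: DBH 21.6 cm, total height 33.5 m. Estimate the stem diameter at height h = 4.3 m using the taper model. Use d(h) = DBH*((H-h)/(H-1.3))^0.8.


Taper: d(h) = DBH * ((H - h) / (H - 1.3))^0.8
Numerator = H - h = 33.5 - 4.3 = 29.2 m
Denominator = H - 1.3 = 33.5 - 1.3 = 32.2 m
Ratio = 29.2 / 32.2 = 0.90683
d = 21.6 * 0.90683^0.8 = 20.0 cm

20.0


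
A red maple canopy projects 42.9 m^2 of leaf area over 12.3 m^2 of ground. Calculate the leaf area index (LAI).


Formula: LAI = total leaf area / ground area  (dimensionless)
LAI = 42.9 m^2 / 12.3 m^2
LAI = 3.49

3.49


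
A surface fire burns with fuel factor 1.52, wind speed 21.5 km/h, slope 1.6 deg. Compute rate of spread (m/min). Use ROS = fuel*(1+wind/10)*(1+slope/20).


Formula: ROS = fuel * (1 + wind/10) * (1 + slope/20)
Wind factor = 1 + 21.5/10 = 3.15
Slope factor = 1 + 1.6/20 = 1.08
ROS = 1.52 * 3.15 * 1.08 = 5.17 m/min

5.17


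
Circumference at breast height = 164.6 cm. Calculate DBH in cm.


Formula: DBH = C / pi
DBH = 164.6 / pi
pi = 3.14159...
DBH = 52.4 cm

52.4


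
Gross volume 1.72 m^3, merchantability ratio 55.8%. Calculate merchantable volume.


Formula: MV = V_total * (merchantable_pct / 100)
Merchantable fraction = 55.8% / 100 = 0.558
MV = 1.72 m^3 * 0.558 = 0.96 m^3

0.96


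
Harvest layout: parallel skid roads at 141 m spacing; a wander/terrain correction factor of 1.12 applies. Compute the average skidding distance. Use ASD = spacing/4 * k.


Formula: ASD = (spacing / 4) * correction
Uncorrected distance = spacing / 4 = 141 / 4 = 35.25 m
ASD = 35.25 * 1.12 = 39 m

39


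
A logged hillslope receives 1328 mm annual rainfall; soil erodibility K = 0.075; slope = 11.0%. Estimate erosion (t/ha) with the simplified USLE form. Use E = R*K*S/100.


Formula: E = R * K * S / 100  (simplified USLE)
R * K = 1328 * 0.075 = 99.6
E = 99.6 * 11.0 / 100 = 10.96 t/ha

10.96


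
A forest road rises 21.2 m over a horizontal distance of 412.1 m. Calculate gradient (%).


Formula: Gradient = rise / run * 100
Gradient = 21.2 / 412.1 * 100 = 5.1%

5.1


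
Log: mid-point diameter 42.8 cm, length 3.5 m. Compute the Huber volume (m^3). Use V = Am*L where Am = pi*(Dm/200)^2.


Huber: V = Am * L,  Am = pi*(Dm/200)^2
Am = pi*(42.8/200)^2 = 0.143872 m^2
V = 0.143872*3.5 = 0.5036 m^3

0.5036


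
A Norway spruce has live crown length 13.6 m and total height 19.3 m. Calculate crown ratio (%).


Formula: Crown Ratio = (Crown Length / Total Height) * 100
CR = (13.6 m / 19.3 m) * 100
CR = 0.7047 * 100 = 70.5%

70.5


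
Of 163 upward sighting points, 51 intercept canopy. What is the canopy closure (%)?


Formula: Canopy closure = covered points / total points * 100
Closure = 51 / 163 * 100
Closure = 0.3129 * 100 = 31.3%

31.3


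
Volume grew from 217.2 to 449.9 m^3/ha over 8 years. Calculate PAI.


Formula: PAI = (V_T2 - V_T1) / (T2 - T1)
Volume increment = 449.9 - 217.2 = 232.7 m^3/ha
PAI = 232.7 / 8 = 29.09 m^3/ha/year

29.09


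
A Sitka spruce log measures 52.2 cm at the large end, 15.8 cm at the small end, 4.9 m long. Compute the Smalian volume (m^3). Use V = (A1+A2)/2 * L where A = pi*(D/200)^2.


Smalian: V = (A1 + A2)/2 * L,  A = pi*(D/200)^2
A1 = pi*(52.2/200)^2 = 0.214008 m^2
A2 = pi*(15.8/200)^2 = 0.019607 m^2
V = (0.214008+0.019607)/2*4.9 = 0.5724 m^3

0.5724


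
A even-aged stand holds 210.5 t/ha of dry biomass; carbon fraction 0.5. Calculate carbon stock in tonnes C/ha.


Formula: Carbon Stock = Biomass * Carbon Fraction
C = 210.5 t/ha * 0.5
C = 105.3 t C/ha

105.3


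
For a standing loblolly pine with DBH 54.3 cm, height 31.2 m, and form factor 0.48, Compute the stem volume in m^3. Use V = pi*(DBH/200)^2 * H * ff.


Formula: V = pi * (DBH/200)^2 * H * ff
Radius = DBH/200 = 54.3/200 = 0.2715 m
Radius^2 = 0.2715^2 = 0.07371225 m^2
V = pi * 0.07371225 * 31.2 * 0.48
V = 3.468 m^3

3.468


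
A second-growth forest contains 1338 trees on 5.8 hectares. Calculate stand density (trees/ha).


Formula: Stand Density = N_trees / Area_ha
Density = 1338 trees / 5.8 ha
Density = 231 trees/ha

231


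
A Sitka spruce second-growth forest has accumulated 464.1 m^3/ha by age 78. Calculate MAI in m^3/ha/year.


Formula: MAI = Total Volume / Stand Age
MAI = 464.1 m^3/ha / 78 years
MAI = 5.95 m^3/ha/year

5.95


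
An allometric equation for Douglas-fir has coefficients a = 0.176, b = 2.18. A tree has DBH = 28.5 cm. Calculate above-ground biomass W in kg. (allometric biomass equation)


Formula: W = a * DBH^b  (allometric power law)
DBH^b = 28.5^2.18 = 1484.4371
W = 0.176 * 1484.4371 = 261.3 kg

261.3


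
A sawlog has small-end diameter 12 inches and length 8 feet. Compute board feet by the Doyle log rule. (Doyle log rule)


Doyle: BF = (D - 4)^2 * L / 16
Adjusted diameter = 12 - 4 = 8 in
(D-4)^2 = 8^2 = 64
BF = 64 * 8 / 16 = 32 BF

32


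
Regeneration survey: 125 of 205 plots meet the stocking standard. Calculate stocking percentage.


Formula: Stocking % = stocked plots / total plots * 100
Stocking = 125 / 205 * 100
Stocking = 0.6098 * 100 = 61.0%

61.0


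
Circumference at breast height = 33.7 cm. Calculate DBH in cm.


Formula: DBH = C / pi
DBH = 33.7 / pi
pi = 3.14159...
DBH = 10.7 cm

10.7


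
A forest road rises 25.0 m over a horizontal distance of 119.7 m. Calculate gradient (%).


Formula: Gradient = rise / run * 100
Gradient = 25.0 / 119.7 * 100 = 20.9%

20.9


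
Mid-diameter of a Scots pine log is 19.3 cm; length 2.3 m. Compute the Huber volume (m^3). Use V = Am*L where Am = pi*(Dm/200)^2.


Huber: V = Am * L,  Am = pi*(Dm/200)^2
Am = pi*(19.3/200)^2 = 0.029255 m^2
V = 0.029255*2.3 = 0.0673 m^3

0.0673


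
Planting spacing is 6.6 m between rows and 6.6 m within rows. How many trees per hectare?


Formula: TPH = 10000 m^2/ha / (spacing_x * spacing_y)
Area per tree = 6.6 m * 6.6 m = 43.56 m^2
TPH = 10000 / 43.56 = 230 trees/ha

230


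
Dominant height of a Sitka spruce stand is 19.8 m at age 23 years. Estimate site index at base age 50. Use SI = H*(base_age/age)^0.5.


Formula: SI = H_dom * (base_age / age)^0.5
Age ratio = 50 / 23 = 2.17391
sqrt(age_ratio) = 1.47442
SI = 19.8 * 1.47442 = 29.2 m

29.2


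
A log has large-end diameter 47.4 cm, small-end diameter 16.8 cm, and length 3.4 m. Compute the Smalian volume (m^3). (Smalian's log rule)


Smalian: V = (A1 + A2)/2 * L,  A = pi*(D/200)^2
A1 = pi*(47.4/200)^2 = 0.17646 m^2
A2 = pi*(16.8/200)^2 = 0.022167 m^2
V = (0.17646+0.022167)/2*3.4 = 0.3377 m^3

0.3377


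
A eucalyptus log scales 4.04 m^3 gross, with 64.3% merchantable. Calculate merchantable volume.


Formula: MV = V_total * (merchantable_pct / 100)
Merchantable fraction = 64.3% / 100 = 0.643
MV = 4.04 m^3 * 0.643 = 2.598 m^3

2.598


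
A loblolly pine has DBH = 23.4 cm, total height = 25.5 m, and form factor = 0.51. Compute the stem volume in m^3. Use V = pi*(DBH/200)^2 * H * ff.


Formula: V = pi * (DBH/200)^2 * H * ff
Radius = DBH/200 = 23.4/200 = 0.117 m
Radius^2 = 0.117^2 = 0.013689 m^2
V = pi * 0.013689 * 25.5 * 0.51
V = 0.559 m^3

0.559


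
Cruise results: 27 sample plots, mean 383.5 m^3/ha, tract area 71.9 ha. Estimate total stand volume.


Formula: Total Volume = Mean Volume per ha * Total Area
Total Volume = 383.5 m^3/ha * 71.9 ha
Total Volume = 27574 m^3

27574


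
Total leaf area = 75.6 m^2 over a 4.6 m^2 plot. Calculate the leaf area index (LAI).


Formula: LAI = total leaf area / ground area  (dimensionless)
LAI = 75.6 m^2 / 4.6 m^2
LAI = 16.43

16.43


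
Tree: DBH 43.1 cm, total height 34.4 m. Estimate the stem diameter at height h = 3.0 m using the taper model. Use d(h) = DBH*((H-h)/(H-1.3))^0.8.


Taper: d(h) = DBH * ((H - h) / (H - 1.3))^0.8
Numerator = H - h = 34.4 - 3.0 = 31.4 m
Denominator = H - 1.3 = 34.4 - 1.3 = 33.1 m
Ratio = 31.4 / 33.1 = 0.94864
d = 43.1 * 0.94864^0.8 = 41.3 cm

41.3


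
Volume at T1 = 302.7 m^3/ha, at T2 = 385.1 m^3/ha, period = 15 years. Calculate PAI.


Formula: PAI = (V_T2 - V_T1) / (T2 - T1)
Volume increment = 385.1 - 302.7 = 82.4 m^3/ha
PAI = 82.4 / 15 = 5.49 m^3/ha/year

5.49


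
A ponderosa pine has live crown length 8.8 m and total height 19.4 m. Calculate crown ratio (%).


Formula: Crown Ratio = (Crown Length / Total Height) * 100
CR = (8.8 m / 19.4 m) * 100
CR = 0.4536 * 100 = 45.4%

45.4


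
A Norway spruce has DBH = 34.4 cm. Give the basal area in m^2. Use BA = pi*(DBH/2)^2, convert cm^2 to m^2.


Formula: BA = pi * (DBH/2)^2 / 10000  (cm^2 to m^2)
Radius = DBH/2 = 34.4/2 = 17.2 cm
BA = pi * 17.2^2 / 10000
   = 929.4088 cm^2 / 10000
   = 0.0929 m^2

0.0929


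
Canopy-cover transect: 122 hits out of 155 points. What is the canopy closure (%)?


Formula: Canopy closure = covered points / total points * 100
Closure = 122 / 155 * 100
Closure = 0.7871 * 100 = 78.7%

78.7


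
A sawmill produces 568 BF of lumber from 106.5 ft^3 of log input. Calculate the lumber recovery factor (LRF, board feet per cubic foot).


Formula: LRF = Lumber Output (BF) / Log Input (ft^3)
LRF = 568 BF / 106.5 ft^3
LRF = 5.33 BF/ft^3

5.33


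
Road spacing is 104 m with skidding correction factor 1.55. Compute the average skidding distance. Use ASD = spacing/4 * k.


Formula: ASD = (spacing / 4) * correction
Uncorrected distance = spacing / 4 = 104 / 4 = 26 m
ASD = 26 * 1.55 = 40 m

40


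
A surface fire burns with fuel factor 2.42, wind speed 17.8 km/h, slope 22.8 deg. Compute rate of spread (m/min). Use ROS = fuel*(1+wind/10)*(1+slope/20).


Formula: ROS = fuel * (1 + wind/10) * (1 + slope/20)
Wind factor = 1 + 17.8/10 = 2.78
Slope factor = 1 + 22.8/20 = 2.14
ROS = 2.42 * 2.78 * 2.14 = 14.4 m/min

14.4


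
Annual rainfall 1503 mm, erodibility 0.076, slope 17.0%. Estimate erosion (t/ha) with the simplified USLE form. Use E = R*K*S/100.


Formula: E = R * K * S / 100  (simplified USLE)
R * K = 1503 * 0.076 = 114.228
E = 114.228 * 17.0 / 100 = 19.42 t/ha

19.42


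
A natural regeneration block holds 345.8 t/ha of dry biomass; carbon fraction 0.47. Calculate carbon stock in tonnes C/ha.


Formula: Carbon Stock = Biomass * Carbon Fraction
C = 345.8 t/ha * 0.47
C = 162.5 t C/ha

162.5


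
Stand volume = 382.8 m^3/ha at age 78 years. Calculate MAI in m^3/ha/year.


Formula: MAI = Total Volume / Stand Age
MAI = 382.8 m^3/ha / 78 years
MAI = 4.91 m^3/ha/year

4.91


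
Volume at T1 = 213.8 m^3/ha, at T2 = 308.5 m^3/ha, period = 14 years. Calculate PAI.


Formula: PAI = (V_T2 - V_T1) / (T2 - T1)
Volume increment = 308.5 - 213.8 = 94.7 m^3/ha
PAI = 94.7 / 14 = 6.76 m^3/ha/year

6.76


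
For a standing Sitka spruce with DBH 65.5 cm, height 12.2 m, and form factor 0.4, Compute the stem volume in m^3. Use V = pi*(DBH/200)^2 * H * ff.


Formula: V = pi * (DBH/200)^2 * H * ff
Radius = DBH/200 = 65.5/200 = 0.3275 m
Radius^2 = 0.3275^2 = 0.10725625 m^2
V = pi * 0.10725625 * 12.2 * 0.4
V = 1.644 m^3

1.644


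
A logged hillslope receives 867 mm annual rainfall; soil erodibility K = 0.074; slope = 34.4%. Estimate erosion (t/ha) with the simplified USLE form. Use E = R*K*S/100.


Formula: E = R * K * S / 100  (simplified USLE)
R * K = 867 * 0.074 = 64.158
E = 64.158 * 34.4 / 100 = 22.07 t/ha

22.07


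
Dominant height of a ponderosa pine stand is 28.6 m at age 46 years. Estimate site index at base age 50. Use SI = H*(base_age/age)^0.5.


Formula: SI = H_dom * (base_age / age)^0.5
Age ratio = 50 / 46 = 1.08696
sqrt(age_ratio) = 1.04257
SI = 28.6 * 1.04257 = 29.8 m

29.8


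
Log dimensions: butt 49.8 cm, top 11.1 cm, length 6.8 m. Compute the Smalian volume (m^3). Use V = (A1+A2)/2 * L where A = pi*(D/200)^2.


Smalian: V = (A1 + A2)/2 * L,  A = pi*(D/200)^2
A1 = pi*(49.8/200)^2 = 0.194782 m^2
A2 = pi*(11.1/200)^2 = 0.009677 m^2
V = (0.194782+0.009677)/2*6.8 = 0.6952 m^3

0.6952


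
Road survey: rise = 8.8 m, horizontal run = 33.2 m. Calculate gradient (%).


Formula: Gradient = rise / run * 100
Gradient = 8.8 / 33.2 * 100 = 26.5%

26.5


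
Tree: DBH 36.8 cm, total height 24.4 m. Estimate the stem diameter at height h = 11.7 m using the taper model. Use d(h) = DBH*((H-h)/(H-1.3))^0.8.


Taper: d(h) = DBH * ((H - h) / (H - 1.3))^0.8
Numerator = H - h = 24.4 - 11.7 = 12.7 m
Denominator = H - 1.3 = 24.4 - 1.3 = 23.1 m
Ratio = 12.7 / 23.1 = 0.54978
d = 36.8 * 0.54978^0.8 = 22.8 cm

22.8


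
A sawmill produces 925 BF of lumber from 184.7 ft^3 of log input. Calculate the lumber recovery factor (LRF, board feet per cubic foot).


Formula: LRF = Lumber Output (BF) / Log Input (ft^3)
LRF = 925 BF / 184.7 ft^3
LRF = 5.01 BF/ft^3

5.01


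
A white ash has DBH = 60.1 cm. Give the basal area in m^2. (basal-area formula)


Formula: BA = pi * (DBH/2)^2 / 10000  (cm^2 to m^2)
Radius = DBH/2 = 60.1/2 = 30.05 cm
BA = pi * 30.05^2 / 10000
   = 2836.866 cm^2 / 10000
   = 0.2837 m^2

0.2837


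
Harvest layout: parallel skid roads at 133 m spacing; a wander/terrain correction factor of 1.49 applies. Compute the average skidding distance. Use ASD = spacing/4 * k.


Formula: ASD = (spacing / 4) * correction
Uncorrected distance = spacing / 4 = 133 / 4 = 33.25 m
ASD = 33.25 * 1.49 = 50 m

50


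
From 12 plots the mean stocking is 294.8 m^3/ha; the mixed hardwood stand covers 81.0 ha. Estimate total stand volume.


Formula: Total Volume = Mean Volume per ha * Total Area
Total Volume = 294.8 m^3/ha * 81.0 ha
Total Volume = 23879 m^3

23879


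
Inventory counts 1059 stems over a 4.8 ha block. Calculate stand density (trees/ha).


Formula: Stand Density = N_trees / Area_ha
Density = 1059 trees / 4.8 ha
Density = 221 trees/ha

221


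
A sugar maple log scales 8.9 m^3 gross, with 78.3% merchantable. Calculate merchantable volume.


Formula: MV = V_total * (merchantable_pct / 100)
Merchantable fraction = 78.3% / 100 = 0.783
MV = 8.9 m^3 * 0.783 = 6.969 m^3

6.969


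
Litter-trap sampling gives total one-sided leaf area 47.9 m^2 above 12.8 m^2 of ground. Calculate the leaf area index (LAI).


Formula: LAI = total leaf area / ground area  (dimensionless)
LAI = 47.9 m^2 / 12.8 m^2
LAI = 3.74

3.74


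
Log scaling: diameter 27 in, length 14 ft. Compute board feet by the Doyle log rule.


Doyle: BF = (D - 4)^2 * L / 16
Adjusted diameter = 27 - 4 = 23 in
(D-4)^2 = 23^2 = 529
BF = 529 * 14 / 16 = 463 BF

463


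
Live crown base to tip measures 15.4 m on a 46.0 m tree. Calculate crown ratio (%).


Formula: Crown Ratio = (Crown Length / Total Height) * 100
CR = (15.4 m / 46.0 m) * 100
CR = 0.3348 * 100 = 33.5%

33.5


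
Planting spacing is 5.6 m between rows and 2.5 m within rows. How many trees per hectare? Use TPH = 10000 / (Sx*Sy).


Formula: TPH = 10000 m^2/ha / (spacing_x * spacing_y)
Area per tree = 5.6 m * 2.5 m = 14.0 m^2
TPH = 10000 / 14.0 = 714 trees/ha

714


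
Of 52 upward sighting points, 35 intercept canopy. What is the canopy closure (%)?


Formula: Canopy closure = covered points / total points * 100
Closure = 35 / 52 * 100
Closure = 0.6731 * 100 = 67.3%

67.3


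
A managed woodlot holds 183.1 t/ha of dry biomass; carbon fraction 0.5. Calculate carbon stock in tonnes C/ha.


Formula: Carbon Stock = Biomass * Carbon Fraction
C = 183.1 t/ha * 0.5
C = 91.6 t C/ha

91.6


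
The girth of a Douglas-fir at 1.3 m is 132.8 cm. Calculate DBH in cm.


Formula: DBH = C / pi
DBH = 132.8 / pi
pi = 3.14159...
DBH = 42.3 cm

42.3


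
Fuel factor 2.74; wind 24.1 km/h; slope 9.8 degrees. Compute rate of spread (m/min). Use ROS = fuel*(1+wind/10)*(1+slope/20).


Formula: ROS = fuel * (1 + wind/10) * (1 + slope/20)
Wind factor = 1 + 24.1/10 = 3.41
Slope factor = 1 + 9.8/20 = 1.49
ROS = 2.74 * 3.41 * 1.49 = 13.92 m/min

13.92


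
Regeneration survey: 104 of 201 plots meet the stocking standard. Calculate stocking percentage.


Formula: Stocking % = stocked plots / total plots * 100
Stocking = 104 / 201 * 100
Stocking = 0.5174 * 100 = 51.7%

51.7


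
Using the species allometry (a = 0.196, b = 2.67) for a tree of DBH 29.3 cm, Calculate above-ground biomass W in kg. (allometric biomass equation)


Formula: W = a * DBH^b  (allometric power law)
DBH^b = 29.3^2.67 = 8251.5692
W = 0.196 * 8251.5692 = 1617.3 kg

1617.3


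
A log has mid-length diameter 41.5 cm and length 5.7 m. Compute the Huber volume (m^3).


Huber: V = Am * L,  Am = pi*(Dm/200)^2
Am = pi*(41.5/200)^2 = 0.135265 m^2
V = 0.135265*5.7 = 0.771 m^3

0.771


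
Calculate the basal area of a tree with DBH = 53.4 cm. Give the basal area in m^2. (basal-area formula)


Formula: BA = pi * (DBH/2)^2 / 10000  (cm^2 to m^2)
Radius = DBH/2 = 53.4/2 = 26.7 cm
BA = pi * 26.7^2 / 10000
   = 2239.61 cm^2 / 10000
   = 0.224 m^2

0.224


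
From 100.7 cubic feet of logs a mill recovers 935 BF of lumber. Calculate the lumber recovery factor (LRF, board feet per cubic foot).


Formula: LRF = Lumber Output (BF) / Log Input (ft^3)
LRF = 935 BF / 100.7 ft^3
LRF = 9.29 BF/ft^3

9.29


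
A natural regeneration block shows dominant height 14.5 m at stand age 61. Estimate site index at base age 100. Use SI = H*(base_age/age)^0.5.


Formula: SI = H_dom * (base_age / age)^0.5
Age ratio = 100 / 61 = 1.63934
sqrt(age_ratio) = 1.28037
SI = 14.5 * 1.28037 = 18.6 m

18.6


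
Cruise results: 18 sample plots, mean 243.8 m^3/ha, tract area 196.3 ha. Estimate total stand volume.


Formula: Total Volume = Mean Volume per ha * Total Area
Total Volume = 243.8 m^3/ha * 196.3 ha
Total Volume = 47858 m^3

47858


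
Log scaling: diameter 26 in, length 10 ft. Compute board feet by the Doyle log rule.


Doyle: BF = (D - 4)^2 * L / 16
Adjusted diameter = 26 - 4 = 22 in
(D-4)^2 = 22^2 = 484
BF = 484 * 10 / 16 = 303 BF

303


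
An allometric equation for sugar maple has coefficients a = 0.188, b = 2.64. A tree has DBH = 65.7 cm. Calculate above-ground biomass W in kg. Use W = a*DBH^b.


Formula: W = a * DBH^b  (allometric power law)
DBH^b = 65.7^2.64 = 62859.7393
W = 0.188 * 62859.7393 = 11817.6 kg

11817.6


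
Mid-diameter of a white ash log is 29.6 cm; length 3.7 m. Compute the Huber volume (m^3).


Huber: V = Am * L,  Am = pi*(Dm/200)^2
Am = pi*(29.6/200)^2 = 0.068813 m^2
V = 0.068813*3.7 = 0.2546 m^3

0.2546


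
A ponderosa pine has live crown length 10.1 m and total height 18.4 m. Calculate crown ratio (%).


Formula: Crown Ratio = (Crown Length / Total Height) * 100
CR = (10.1 m / 18.4 m) * 100
CR = 0.5489 * 100 = 54.9%

54.9


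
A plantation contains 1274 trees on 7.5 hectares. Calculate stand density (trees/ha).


Formula: Stand Density = N_trees / Area_ha
Density = 1274 trees / 7.5 ha
Density = 170 trees/ha

170


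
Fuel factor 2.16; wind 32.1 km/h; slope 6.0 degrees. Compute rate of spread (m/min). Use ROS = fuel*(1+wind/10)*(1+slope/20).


Formula: ROS = fuel * (1 + wind/10) * (1 + slope/20)
Wind factor = 1 + 32.1/10 = 4.21
Slope factor = 1 + 6.0/20 = 1.3
ROS = 2.16 * 4.21 * 1.3 = 11.82 m/min

11.82


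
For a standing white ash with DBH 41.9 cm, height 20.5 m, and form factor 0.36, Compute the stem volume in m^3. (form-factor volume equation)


Formula: V = pi * (DBH/200)^2 * H * ff
Radius = DBH/200 = 41.9/200 = 0.2095 m
Radius^2 = 0.2095^2 = 0.04389025 m^2
V = pi * 0.04389025 * 20.5 * 0.36
V = 1.018 m^3

1.018


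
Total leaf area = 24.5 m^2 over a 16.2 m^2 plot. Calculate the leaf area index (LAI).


Formula: LAI = total leaf area / ground area  (dimensionless)
LAI = 24.5 m^2 / 16.2 m^2
LAI = 1.51

1.51


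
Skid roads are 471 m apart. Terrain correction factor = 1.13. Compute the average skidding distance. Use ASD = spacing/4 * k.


Formula: ASD = (spacing / 4) * correction
Uncorrected distance = spacing / 4 = 471 / 4 = 117.75 m
ASD = 117.75 * 1.13 = 133 m

133


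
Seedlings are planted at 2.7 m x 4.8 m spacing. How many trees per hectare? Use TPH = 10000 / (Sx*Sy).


Formula: TPH = 10000 m^2/ha / (spacing_x * spacing_y)
Area per tree = 2.7 m * 4.8 m = 12.96 m^2
TPH = 10000 / 12.96 = 772 trees/ha

772


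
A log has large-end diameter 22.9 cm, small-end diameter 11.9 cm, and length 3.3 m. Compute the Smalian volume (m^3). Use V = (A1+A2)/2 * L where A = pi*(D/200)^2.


Smalian: V = (A1 + A2)/2 * L,  A = pi*(D/200)^2
A1 = pi*(22.9/200)^2 = 0.041187 m^2
A2 = pi*(11.9/200)^2 = 0.011122 m^2
V = (0.041187+0.011122)/2*3.3 = 0.0863 m^3

0.0863


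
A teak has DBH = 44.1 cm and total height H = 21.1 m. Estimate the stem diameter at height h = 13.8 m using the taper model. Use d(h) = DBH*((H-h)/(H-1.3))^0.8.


Taper: d(h) = DBH * ((H - h) / (H - 1.3))^0.8
Numerator = H - h = 21.1 - 13.8 = 7.3 m
Denominator = H - 1.3 = 21.1 - 1.3 = 19.8 m
Ratio = 7.3 / 19.8 = 0.36869
d = 44.1 * 0.36869^0.8 = 19.9 cm

19.9


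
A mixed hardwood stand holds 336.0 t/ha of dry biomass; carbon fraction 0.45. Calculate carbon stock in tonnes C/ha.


Formula: Carbon Stock = Biomass * Carbon Fraction
C = 336.0 t/ha * 0.45
C = 151.2 t C/ha

151.2


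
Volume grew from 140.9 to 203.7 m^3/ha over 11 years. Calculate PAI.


Formula: PAI = (V_T2 - V_T1) / (T2 - T1)
Volume increment = 203.7 - 140.9 = 62.8 m^3/ha
PAI = 62.8 / 11 = 5.71 m^3/ha/year

5.71


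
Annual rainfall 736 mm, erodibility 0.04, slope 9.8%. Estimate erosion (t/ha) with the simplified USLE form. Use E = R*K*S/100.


Formula: E = R * K * S / 100  (simplified USLE)
R * K = 736 * 0.04 = 29.44
E = 29.44 * 9.8 / 100 = 2.89 t/ha

2.89


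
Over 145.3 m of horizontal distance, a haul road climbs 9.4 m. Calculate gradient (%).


Formula: Gradient = rise / run * 100
Gradient = 9.4 / 145.3 * 100 = 6.5%

6.5


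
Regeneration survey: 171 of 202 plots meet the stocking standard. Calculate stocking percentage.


Formula: Stocking % = stocked plots / total plots * 100
Stocking = 171 / 202 * 100
Stocking = 0.8465 * 100 = 84.7%

84.7
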